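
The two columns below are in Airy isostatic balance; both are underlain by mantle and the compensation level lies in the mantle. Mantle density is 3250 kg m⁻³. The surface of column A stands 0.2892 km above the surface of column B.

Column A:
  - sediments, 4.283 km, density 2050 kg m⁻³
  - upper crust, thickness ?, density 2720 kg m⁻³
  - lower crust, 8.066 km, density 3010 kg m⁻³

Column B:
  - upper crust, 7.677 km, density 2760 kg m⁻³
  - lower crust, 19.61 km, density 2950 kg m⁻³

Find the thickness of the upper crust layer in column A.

6.62 km

Take the compensation level at the base of the deeper column (depth z_c below the surface of column A) and equate Σ ρ_i t_i down to z_c; mantle fills any gap and the z_c terms cancel.
Column A: 4.283×2050 + x×2720 + 8.066×3010 + (z_c − 12.349 − x)×3250
Column B: 0.2892×0 + 7.677×2760 + 19.61×2950 + (z_c − 0.2892 − 27.287)×3250
The z_c×3250 term appears on both sides and cancels. Collect the known terms of each column as K = Σ(ρt)_known − 3250 × (depth of known layers): K_A = 33058.81 − 3250×12.349 = −7075.44; K_B = 79038.02 − 3250×(0.2892 + 27.287) = −10584.63.
Balance: K_A − x×(3250 − 2720) = K_B, so x = (K_A − K_B)/(3250 − 2720) = 3509.19/530 = 6.62 km.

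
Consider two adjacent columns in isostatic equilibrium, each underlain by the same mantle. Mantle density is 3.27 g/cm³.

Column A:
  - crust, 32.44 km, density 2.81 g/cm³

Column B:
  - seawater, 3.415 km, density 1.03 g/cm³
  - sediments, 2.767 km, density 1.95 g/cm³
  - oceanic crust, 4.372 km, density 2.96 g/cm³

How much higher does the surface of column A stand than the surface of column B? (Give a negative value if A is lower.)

0.693 km

For any compensation level in the mantle, the mantle terms cancel and isostasy reduces to e = (Σt_A − Σt_B) − (Σ(ρt)_A − Σ(ρt)_B) / ρ_m.
Σt_A = 32.44 km; Σt_B = 10.554 km; Σ(ρt)_A = 91.1564; Σ(ρt)_B = 21.85422 (in km·g/cm³).
e = (32.44 − 10.554) − (91.1564 − 21.85422) / 3.27 = 0.693 km.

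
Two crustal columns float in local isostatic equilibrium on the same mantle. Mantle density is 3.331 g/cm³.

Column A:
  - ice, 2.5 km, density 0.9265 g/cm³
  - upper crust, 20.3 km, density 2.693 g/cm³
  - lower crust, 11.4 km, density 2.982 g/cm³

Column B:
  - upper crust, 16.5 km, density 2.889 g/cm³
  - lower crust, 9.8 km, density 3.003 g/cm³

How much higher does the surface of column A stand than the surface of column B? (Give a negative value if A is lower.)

For any compensation level in the mantle, the mantle terms cancel and isostasy reduces to e = (Σt_A − Σt_B) − (Σ(ρt)_A − Σ(ρt)_B) / ρ_m.
Σt_A = 34.2 km; Σt_B = 26.3 km; Σ(ρt)_A = 90.97895; Σ(ρt)_B = 77.0979 (in km·g/cm³).
e = (34.2 − 26.3) − (90.97895 − 77.0979) / 3.331 = 3.73 km.

3.73 km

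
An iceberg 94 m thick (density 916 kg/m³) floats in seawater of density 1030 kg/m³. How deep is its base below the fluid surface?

Draft d = t ρ_obj/ρ_fluid = 94 m × 916/1030 = 83.6 m.

83.6 m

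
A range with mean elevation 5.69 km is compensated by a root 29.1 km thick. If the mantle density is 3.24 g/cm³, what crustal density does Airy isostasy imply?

ρ_c h = (ρ_m − ρ_c) r → ρ_c (h + r) = ρ_m r → ρ_c = ρ_m r / (h + r).
ρ_c = 3.24 × 29.1 km / (5.69 km + 29.1 km) = 2.71 g/cm³.

2.71 g/cm³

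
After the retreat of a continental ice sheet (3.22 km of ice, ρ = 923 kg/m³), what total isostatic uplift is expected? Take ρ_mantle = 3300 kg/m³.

0.901 km

Removing the load lets mantle flow back in; uplift u satisfies ρ_ice t = ρ_m u.
u = t ρ_ice/ρ_m = 3.22 km × 923/3300 = 0.901 km.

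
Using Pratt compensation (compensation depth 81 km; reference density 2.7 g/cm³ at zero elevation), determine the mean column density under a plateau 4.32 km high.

Pratt balance: ρ_ref D = ρ (D + h).
ρ = ρ_ref D/(D + h) = 2.7 × 81 km/(81 km + 4.32 km) = 2.56 g/cm³.

2.56 g/cm³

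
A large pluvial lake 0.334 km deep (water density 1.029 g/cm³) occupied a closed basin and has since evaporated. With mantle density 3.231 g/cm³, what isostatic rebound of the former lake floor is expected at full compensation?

0.106 km

u = d ρ_w/ρ_m = 0.334 km × 1.029/3.231 = 0.106 km.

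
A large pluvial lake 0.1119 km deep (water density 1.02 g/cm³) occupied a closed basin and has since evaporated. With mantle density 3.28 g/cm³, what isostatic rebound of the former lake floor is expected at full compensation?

0.0348 km

u = d ρ_w/ρ_m = 0.1119 km × 1.02/3.28 = 0.0348 km.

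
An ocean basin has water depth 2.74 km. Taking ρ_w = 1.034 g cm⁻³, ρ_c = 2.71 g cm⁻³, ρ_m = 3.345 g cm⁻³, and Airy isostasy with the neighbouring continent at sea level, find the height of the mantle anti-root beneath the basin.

Balancing pressure at the compensation depth: replacing crust with seawater at the top is compensated by replacing crust with mantle at the base: d (ρ_c − ρ_w) = a (ρ_m − ρ_c).
a = d (ρ_c − ρ_w)/(ρ_m − ρ_c) = 2.74 km × 1.676/0.635 = 7.23 km.

7.23 km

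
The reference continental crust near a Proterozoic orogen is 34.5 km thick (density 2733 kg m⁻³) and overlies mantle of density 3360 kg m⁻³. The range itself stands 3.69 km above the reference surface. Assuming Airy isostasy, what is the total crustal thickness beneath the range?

Root depth r = h ρ_c / (ρ_m − ρ_c) = 3.69 km × 2733 / 627 = 16.08 km.
Total thickness = T + h + r = 34.5 km + 3.69 km + 16.08 km = 54.3 km.

54.3 km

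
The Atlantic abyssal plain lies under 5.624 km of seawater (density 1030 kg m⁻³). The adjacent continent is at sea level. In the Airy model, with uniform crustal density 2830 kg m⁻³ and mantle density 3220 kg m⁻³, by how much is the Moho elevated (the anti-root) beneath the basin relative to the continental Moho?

26 km

For local isostatic compensation: replacing crust with seawater at the top is compensated by replacing crust with mantle at the base: d (ρ_c − ρ_w) = a (ρ_m − ρ_c).
a = d (ρ_c − ρ_w)/(ρ_m − ρ_c) = 5.624 km × 1800/390 = 26 km.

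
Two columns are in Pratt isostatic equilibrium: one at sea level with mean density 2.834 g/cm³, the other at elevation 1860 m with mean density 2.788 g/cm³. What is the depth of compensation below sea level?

ρ_ref D = ρ (D + h) → D (ρ_ref − ρ) = ρ h.
D = ρ h/(ρ_ref − ρ) = 2.788 × 1860 m/(2.834 − 2.788) = 113000 m.

113000 m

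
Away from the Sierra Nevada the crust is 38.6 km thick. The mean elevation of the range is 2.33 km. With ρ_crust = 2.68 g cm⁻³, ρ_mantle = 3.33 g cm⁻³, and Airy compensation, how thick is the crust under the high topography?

50.5 km

Root depth r = h ρ_c / (ρ_m − ρ_c) = 2.33 km × 2.68 / 0.65 = 9.607 km.
Total thickness = T + h + r = 38.6 km + 2.33 km + 9.607 km = 50.5 km.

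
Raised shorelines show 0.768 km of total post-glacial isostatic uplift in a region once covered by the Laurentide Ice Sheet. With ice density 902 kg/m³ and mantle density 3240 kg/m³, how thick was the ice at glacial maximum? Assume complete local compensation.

u = t ρ_ice/ρ_m → t = u ρ_m/ρ_ice = 0.768 km × 3240/902 = 2.76 km.

2.76 km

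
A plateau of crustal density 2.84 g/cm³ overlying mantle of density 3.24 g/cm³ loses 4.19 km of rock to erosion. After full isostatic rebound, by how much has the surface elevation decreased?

0.517 km

Rebound u = e ρ_c/ρ_m = 4.19 km × 2.84/3.24 = 3.673 km.
Net surface drop = e − u = 4.19 km − 3.673 km = e (ρ_m − ρ_c)/ρ_m = 0.517 km.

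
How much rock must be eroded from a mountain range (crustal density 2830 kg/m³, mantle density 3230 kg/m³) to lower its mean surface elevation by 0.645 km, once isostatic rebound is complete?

Net drop Δ = e − u = e − e ρ_c/ρ_m = e (ρ_m − ρ_c)/ρ_m.
e = Δ ρ_m/(ρ_m − ρ_c) = 0.645 km × 3230/400 = 5.21 km.

5.21 km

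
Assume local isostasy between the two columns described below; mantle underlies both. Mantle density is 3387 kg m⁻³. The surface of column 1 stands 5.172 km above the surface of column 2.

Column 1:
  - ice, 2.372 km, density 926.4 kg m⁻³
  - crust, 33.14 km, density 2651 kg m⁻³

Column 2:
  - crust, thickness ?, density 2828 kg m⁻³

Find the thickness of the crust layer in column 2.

Take the compensation level at the base of the deeper column (depth z_c below the surface of column 1) and equate Σ ρ_i t_i down to z_c; mantle fills any gap and the z_c terms cancel.
Column 1: 2.372×926.4 + 33.14×2651 + (z_c − 35.512)×3387
Column 2: 5.172×0 + x×2828 + (z_c − 5.172 − 0 − x)×3387
The z_c×3387 term appears on both sides and cancels. Collect the known terms of each column as K = Σ(ρt)_known − 3387 × (depth of known layers): K_1 = 90051.5608 − 3387×35.512 = −30227.5832; K_2 = 0 − 3387×(5.172 + 0) = −17517.564.
Balance: K_1 = K_2 − x×(3387 − 2828), so x = (K_2 − K_1)/(3387 − 2828) = 12710/559 = 22.7 km.

22.7 km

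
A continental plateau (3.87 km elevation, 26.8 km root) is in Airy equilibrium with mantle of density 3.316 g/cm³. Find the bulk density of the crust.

ρ_c h = (ρ_m − ρ_c) r → ρ_c (h + r) = ρ_m r → ρ_c = ρ_m r / (h + r).
ρ_c = 3.316 × 26.8 km / (3.87 km + 26.8 km) = 2.9 g/cm³.

2.9 g/cm³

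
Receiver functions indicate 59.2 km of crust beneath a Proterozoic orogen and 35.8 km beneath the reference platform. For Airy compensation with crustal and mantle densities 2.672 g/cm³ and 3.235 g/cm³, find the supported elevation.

4.07 km

Excess crust Δ = 59.2 km − 35.8 km = 23.4 km, split between elevation h and root r with h + r = Δ.
Airy balance ρ_c h = (ρ_m − ρ_c) r gives r = h ρ_c/(ρ_m − ρ_c), so h (1 + ρ_c/(ρ_m − ρ_c)) = Δ, i.e. h = Δ (ρ_m − ρ_c)/ρ_m.
h = 23.4 km × 0.563/3.235 = 4.07 km.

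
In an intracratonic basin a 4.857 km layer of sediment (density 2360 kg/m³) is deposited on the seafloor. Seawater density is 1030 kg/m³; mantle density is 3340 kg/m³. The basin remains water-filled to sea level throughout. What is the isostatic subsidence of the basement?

Submarine loading: the sediment displaces seawater, and the subsidence is in turn flooded, so s (ρ_m − ρ_w) = t (ρ_sed − ρ_w).
s = 4.857 km × (2360 − 1030) / (3340 − 1030) = 2.8 km.

2.8 km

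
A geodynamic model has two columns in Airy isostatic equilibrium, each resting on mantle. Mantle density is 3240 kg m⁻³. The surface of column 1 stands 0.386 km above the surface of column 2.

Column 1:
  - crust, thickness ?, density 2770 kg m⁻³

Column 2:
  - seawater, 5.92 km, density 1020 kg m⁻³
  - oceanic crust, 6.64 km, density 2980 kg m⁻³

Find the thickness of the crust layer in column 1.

Take the compensation level at the base of the deeper column (depth z_c below the surface of column 1) and equate Σ ρ_i t_i down to z_c; mantle fills any gap and the z_c terms cancel.
Column 1: x×2770 + (z_c − 0 − x)×3240
Column 2: 0.386×0 + 5.92×1020 + 6.64×2980 + (z_c − 0.386 − 12.56)×3240
The z_c×3240 term appears on both sides and cancels. Collect the known terms of each column as K = Σ(ρt)_known − 3240 × (depth of known layers): K_1 = 0 − 3240×0 = 0; K_2 = 25825.6 − 3240×(0.386 + 12.56) = −16119.44.
Balance: K_1 − x×(3240 − 2770) = K_2, so x = (K_1 − K_2)/(3240 − 2770) = 16119.4/470 = 34.3 km.

34.3 km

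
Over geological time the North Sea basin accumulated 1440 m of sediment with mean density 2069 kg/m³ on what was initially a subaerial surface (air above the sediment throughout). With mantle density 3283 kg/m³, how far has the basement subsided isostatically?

908 m

Subaerial load: s = t ρ_sed / ρ_m = 1440 m × 2069/3283 = 908 m.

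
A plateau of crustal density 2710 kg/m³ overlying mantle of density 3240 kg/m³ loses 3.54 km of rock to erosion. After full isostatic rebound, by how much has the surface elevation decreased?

0.579 km

Rebound u = e ρ_c/ρ_m = 3.54 km × 2710/3240 = 2.961 km.
Net surface drop = e − u = 3.54 km − 2.961 km = e (ρ_m − ρ_c)/ρ_m = 0.579 km.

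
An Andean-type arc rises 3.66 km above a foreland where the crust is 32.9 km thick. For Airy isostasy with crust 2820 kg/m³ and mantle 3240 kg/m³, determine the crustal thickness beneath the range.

61.1 km

Root depth r = h ρ_c / (ρ_m − ρ_c) = 3.66 km × 2820 / 420 = 24.57 km.
Total thickness = T + h + r = 32.9 km + 3.66 km + 24.57 km = 61.1 km.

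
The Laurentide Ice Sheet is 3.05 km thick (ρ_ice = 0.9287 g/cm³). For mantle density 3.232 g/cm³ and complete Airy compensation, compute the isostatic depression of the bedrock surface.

0.876 km

By Archimedes' principle applied to the lithosphere: the ice load ρ_ice t is balanced by mantle displaced below, ρ_m s.
s = t ρ_ice / ρ_m = 3.05 km × 0.9287/3.232 = 0.876 km.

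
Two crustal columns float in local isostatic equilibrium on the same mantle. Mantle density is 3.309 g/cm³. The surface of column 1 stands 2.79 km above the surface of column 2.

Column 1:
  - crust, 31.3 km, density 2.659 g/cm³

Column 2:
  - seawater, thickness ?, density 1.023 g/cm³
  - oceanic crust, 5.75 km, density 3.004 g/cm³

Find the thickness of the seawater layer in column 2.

Take the compensation level at the base of the deeper column (depth z_c below the surface of column 1) and equate Σ ρ_i t_i down to z_c; mantle fills any gap and the z_c terms cancel.
Column 1: 31.3×2.659 + (z_c − 31.3)×3.309
Column 2: 2.79×0 + x×1.023 + 5.75×3.004 + (z_c − 2.79 − 5.75 − x)×3.309
The z_c×3.309 term appears on both sides and cancels. Collect the known terms of each column as K = Σ(ρt)_known − 3.309 × (depth of known layers): K_1 = 83.2267 − 3.309×31.3 = −20.345; K_2 = 17.273 − 3.309×(2.79 + 5.75) = −10.98586.
Balance: K_1 = K_2 − x×(3.309 − 1.023), so x = (K_2 − K_1)/(3.309 − 1.023) = 9.35914/2.286 = 4.09 km.

4.09 km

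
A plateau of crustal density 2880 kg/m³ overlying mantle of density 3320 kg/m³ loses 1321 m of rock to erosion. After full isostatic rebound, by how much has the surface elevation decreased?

Rebound u = e ρ_c/ρ_m = 1321 m × 2880/3320 = 1146 m.
Net surface drop = e − u = 1321 m − 1146 m = e (ρ_m − ρ_c)/ρ_m = 175 m.

175 m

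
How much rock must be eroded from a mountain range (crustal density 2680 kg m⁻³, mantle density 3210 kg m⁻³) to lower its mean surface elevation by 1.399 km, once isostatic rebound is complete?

8.47 km

Net drop Δ = e − u = e − e ρ_c/ρ_m = e (ρ_m − ρ_c)/ρ_m.
e = Δ ρ_m/(ρ_m − ρ_c) = 1.399 km × 3210/530 = 8.47 km.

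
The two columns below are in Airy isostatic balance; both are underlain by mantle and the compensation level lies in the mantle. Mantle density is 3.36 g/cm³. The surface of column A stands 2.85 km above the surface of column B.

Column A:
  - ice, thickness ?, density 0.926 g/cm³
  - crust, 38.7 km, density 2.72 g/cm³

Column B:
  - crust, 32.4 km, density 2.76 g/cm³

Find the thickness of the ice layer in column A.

1.75 km

Take the compensation level at the base of the deeper column (depth z_c below the surface of column A) and equate Σ ρ_i t_i down to z_c; mantle fills any gap and the z_c terms cancel.
Column A: x×0.926 + 38.7×2.72 + (z_c − 38.7 − x)×3.36
Column B: 2.85×0 + 32.4×2.76 + (z_c − 2.85 − 32.4)×3.36
The z_c×3.36 term appears on both sides and cancels. Collect the known terms of each column as K = Σ(ρt)_known − 3.36 × (depth of known layers): K_A = 105.264 − 3.36×38.7 = −24.768; K_B = 89.424 − 3.36×(2.85 + 32.4) = −29.016.
Balance: K_A − x×(3.36 − 0.926) = K_B, so x = (K_A − K_B)/(3.36 − 0.926) = 4.248/2.434 = 1.75 km.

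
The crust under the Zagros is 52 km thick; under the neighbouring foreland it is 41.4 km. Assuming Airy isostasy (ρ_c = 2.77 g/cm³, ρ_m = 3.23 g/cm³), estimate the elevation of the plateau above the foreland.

1.51 km

Excess crust Δ = 52 km − 41.4 km = 10.6 km, split between elevation h and root r with h + r = Δ.
Airy balance ρ_c h = (ρ_m − ρ_c) r gives r = h ρ_c/(ρ_m − ρ_c), so h (1 + ρ_c/(ρ_m − ρ_c)) = Δ, i.e. h = Δ (ρ_m − ρ_c)/ρ_m.
h = 10.6 km × 0.46/3.23 = 1.51 km.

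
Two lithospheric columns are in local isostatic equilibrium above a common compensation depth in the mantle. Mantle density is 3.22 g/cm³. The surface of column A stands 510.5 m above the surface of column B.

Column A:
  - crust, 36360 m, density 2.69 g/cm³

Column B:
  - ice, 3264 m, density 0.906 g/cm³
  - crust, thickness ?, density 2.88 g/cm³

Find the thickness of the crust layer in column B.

Take the compensation level at the base of the deeper column (depth z_c below the surface of column A) and equate Σ ρ_i t_i down to z_c; mantle fills any gap and the z_c terms cancel.
Column A: 36360×2.69 + (z_c − 36360)×3.22
Column B: 510.5×0 + 3264×0.906 + x×2.88 + (z_c − 510.5 − 3264 − x)×3.22
The z_c×3.22 term appears on both sides and cancels. Collect the known terms of each column as K = Σ(ρt)_known − 3.22 × (depth of known layers): K_A = 97808.4 − 3.22×36360 = −19270.8; K_B = 2957.184 − 3.22×(510.5 + 3264) = −9196.706.
Balance: K_A = K_B − x×(3.22 − 2.88), so x = (K_B − K_A)/(3.22 − 2.88) = 10074.1/0.34 = 29600 m.

29600 m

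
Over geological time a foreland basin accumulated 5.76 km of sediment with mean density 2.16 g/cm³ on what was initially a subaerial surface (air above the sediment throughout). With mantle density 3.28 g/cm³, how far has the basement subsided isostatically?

Subaerial load: s = t ρ_sed / ρ_m = 5.76 km × 2.16/3.28 = 3.79 km.

3.79 km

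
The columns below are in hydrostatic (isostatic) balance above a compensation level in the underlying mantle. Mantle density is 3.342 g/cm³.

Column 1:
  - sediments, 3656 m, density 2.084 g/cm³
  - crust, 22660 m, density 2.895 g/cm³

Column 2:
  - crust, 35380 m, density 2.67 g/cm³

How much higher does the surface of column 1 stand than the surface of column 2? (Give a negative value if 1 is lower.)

−2710 m

For any compensation level in the mantle, the mantle terms cancel and isostasy reduces to e = (Σt_1 − Σt_2) − (Σ(ρt)_1 − Σ(ρt)_2) / ρ_m.
Σt_1 = 26316 m; Σt_2 = 35380 m; Σ(ρt)_1 = 73219.804; Σ(ρt)_2 = 94464.6 (in m·g/cm³).
e = (26316 − 35380) − (73219.804 − 94464.6) / 3.342 = −2710 m.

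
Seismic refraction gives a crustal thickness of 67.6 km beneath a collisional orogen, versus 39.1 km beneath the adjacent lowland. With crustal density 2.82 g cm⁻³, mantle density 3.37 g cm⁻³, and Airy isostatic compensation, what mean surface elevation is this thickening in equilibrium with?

4.65 km

Excess crust Δ = 67.6 km − 39.1 km = 28.5 km, split between elevation h and root r with h + r = Δ.
Airy balance ρ_c h = (ρ_m − ρ_c) r gives r = h ρ_c/(ρ_m − ρ_c), so h (1 + ρ_c/(ρ_m − ρ_c)) = Δ, i.e. h = Δ (ρ_m − ρ_c)/ρ_m.
h = 28.5 km × 0.55/3.37 = 4.65 km.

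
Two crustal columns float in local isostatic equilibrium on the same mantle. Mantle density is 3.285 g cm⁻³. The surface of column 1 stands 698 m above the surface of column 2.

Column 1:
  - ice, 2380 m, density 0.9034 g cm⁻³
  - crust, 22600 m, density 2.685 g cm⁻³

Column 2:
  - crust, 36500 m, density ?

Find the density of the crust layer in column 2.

2.82 g cm⁻³

Take the compensation level at the base of the deeper column (depth z_c below the surface of column 1) and equate Σ ρ_i t_i down to z_c; mantle fills any gap and the z_c terms cancel.
Column 1: 2380×0.9034 + 22600×2.685 + (z_c − 24980)×3.285
Column 2: 698×0 + 36500×ρ + (z_c − 698 − 36500)×3.285
The z_c×3.285 term appears on both sides and cancels. Collect the known terms of each column as K = Σ(ρt)_known − 3.285 × (depth of known layers): K_1 = 62831.092 − 3.285×24980 = −19228.208; K_2 = 0 − 3.285×(698 + 36500) = −122195.43.
Balance: K_1 = K_2 + 36500×ρ, so ρ = (K_1 − K_2)/36500 = 102967/36500 = 2.82 g cm⁻³.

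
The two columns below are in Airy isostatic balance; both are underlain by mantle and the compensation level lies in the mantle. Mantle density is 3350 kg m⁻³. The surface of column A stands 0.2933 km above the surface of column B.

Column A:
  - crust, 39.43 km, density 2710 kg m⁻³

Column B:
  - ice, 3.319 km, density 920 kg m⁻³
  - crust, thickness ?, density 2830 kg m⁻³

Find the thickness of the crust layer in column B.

31.1 km

Take the compensation level at the base of the deeper column (depth z_c below the surface of column A) and equate Σ ρ_i t_i down to z_c; mantle fills any gap and the z_c terms cancel.
Column A: 39.43×2710 + (z_c − 39.43)×3350
Column B: 0.2933×0 + 3.319×920 + x×2830 + (z_c − 0.2933 − 3.319 − x)×3350
The z_c×3350 term appears on both sides and cancels. Collect the known terms of each column as K = Σ(ρt)_known − 3350 × (depth of known layers): K_A = 106855.3 − 3350×39.43 = −25235.2; K_B = 3053.48 − 3350×(0.2933 + 3.319) = −9047.725.
Balance: K_A = K_B − x×(3350 − 2830), so x = (K_B − K_A)/(3350 − 2830) = 16187.5/520 = 31.1 km.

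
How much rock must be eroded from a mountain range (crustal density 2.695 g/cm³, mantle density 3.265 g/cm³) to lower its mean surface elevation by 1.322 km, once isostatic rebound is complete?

Net drop Δ = e − u = e − e ρ_c/ρ_m = e (ρ_m − ρ_c)/ρ_m.
e = Δ ρ_m/(ρ_m − ρ_c) = 1.322 km × 3.265/0.57 = 7.57 km.

7.57 km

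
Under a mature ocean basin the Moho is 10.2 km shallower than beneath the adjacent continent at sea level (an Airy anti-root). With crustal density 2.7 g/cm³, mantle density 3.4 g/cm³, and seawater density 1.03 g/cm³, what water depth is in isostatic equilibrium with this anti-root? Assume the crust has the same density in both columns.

4.28 km

Replacing a thickness d of crust by seawater at the top must be balanced by replacing crust with mantle at the base: d (ρ_c − ρ_w) = a (ρ_m − ρ_c).
d = a (ρ_m − ρ_c)/(ρ_c − ρ_w) = 10.2 km × 0.7/1.67 = 4.28 km.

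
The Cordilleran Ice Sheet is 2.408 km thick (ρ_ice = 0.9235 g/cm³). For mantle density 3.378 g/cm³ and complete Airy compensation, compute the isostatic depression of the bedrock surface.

0.658 km

In Airy isostatic equilibrium: the ice load ρ_ice t is balanced by mantle displaced below, ρ_m s.
s = t ρ_ice / ρ_m = 2.408 km × 0.9235/3.378 = 0.658 km.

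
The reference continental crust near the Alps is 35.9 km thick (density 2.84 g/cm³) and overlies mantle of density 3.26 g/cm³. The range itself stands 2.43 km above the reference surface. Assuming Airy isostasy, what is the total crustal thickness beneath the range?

54.8 km

Root depth r = h ρ_c / (ρ_m − ρ_c) = 2.43 km × 2.84 / 0.42 = 16.43 km.
Total thickness = T + h + r = 35.9 km + 2.43 km + 16.43 km = 54.8 km.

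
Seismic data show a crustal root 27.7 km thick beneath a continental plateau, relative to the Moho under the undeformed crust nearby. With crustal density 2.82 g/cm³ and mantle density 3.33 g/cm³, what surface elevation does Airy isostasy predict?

Balancing pressure at the compensation depth: ρ_c h = (ρ_m − ρ_c) r.
h = r (ρ_m − ρ_c) / ρ_c = 27.7 km × (3.33 − 2.82) / 2.82 = 5.01 km.

5.01 km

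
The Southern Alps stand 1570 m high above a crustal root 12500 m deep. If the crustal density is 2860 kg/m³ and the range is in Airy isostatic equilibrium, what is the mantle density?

3220 kg/m³

Airy balance: ρ_c h = (ρ_m − ρ_c) r → ρ_m = ρ_c (1 + h/r).
ρ_m = 2860 × (1 + 1570 m/12500 m) = 3220 kg/m³.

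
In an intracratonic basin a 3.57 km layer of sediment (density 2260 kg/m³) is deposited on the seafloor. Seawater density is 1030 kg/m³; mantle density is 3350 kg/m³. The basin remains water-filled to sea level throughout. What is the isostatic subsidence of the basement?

Submarine loading: the sediment displaces seawater, and the subsidence is in turn flooded, so s (ρ_m − ρ_w) = t (ρ_sed − ρ_w).
s = 3.57 km × (2260 − 1030) / (3350 − 1030) = 1.89 km.

1.89 km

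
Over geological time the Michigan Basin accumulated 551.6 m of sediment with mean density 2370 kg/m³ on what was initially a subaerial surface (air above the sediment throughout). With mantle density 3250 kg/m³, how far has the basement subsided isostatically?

402 m

Subaerial load: s = t ρ_sed / ρ_m = 551.6 m × 2370/3250 = 402 m.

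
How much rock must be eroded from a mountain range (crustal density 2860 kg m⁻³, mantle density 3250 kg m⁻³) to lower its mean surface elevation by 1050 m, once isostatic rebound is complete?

8750 m

Net drop Δ = e − u = e − e ρ_c/ρ_m = e (ρ_m − ρ_c)/ρ_m.
e = Δ ρ_m/(ρ_m − ρ_c) = 1050 m × 3250/390 = 8750 m.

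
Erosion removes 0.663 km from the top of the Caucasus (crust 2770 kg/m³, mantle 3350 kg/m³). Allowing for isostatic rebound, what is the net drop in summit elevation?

0.115 km

Rebound u = e ρ_c/ρ_m = 0.663 km × 2770/3350 = 0.5482 km.
Net surface drop = e − u = 0.663 km − 0.5482 km = e (ρ_m − ρ_c)/ρ_m = 0.115 km.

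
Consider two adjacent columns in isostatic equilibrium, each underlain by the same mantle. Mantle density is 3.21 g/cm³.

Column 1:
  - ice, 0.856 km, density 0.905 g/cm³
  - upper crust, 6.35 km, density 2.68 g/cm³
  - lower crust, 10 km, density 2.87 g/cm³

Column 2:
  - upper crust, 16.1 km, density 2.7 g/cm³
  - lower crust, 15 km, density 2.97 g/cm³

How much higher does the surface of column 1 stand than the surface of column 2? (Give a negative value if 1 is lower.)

For any compensation level in the mantle, the mantle terms cancel and isostasy reduces to e = (Σt_1 − Σt_2) − (Σ(ρt)_1 − Σ(ρt)_2) / ρ_m.
Σt_1 = 17.206 km; Σt_2 = 31.1 km; Σ(ρt)_1 = 46.49268; Σ(ρt)_2 = 88.02 (in km·g/cm³).
e = (17.206 − 31.1) − (46.49268 − 88.02) / 3.21 = −0.957 km.

−0.957 km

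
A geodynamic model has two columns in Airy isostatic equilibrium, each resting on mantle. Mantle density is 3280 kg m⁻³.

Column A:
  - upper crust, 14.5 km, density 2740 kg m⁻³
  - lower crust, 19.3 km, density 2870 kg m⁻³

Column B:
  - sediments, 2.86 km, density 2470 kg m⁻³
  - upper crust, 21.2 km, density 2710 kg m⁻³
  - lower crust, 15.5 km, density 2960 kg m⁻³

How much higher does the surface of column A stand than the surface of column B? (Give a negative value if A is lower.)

−1.1 km

For any compensation level in the mantle, the mantle terms cancel and isostasy reduces to e = (Σt_A − Σt_B) − (Σ(ρt)_A − Σ(ρt)_B) / ρ_m.
Σt_A = 33.8 km; Σt_B = 39.56 km; Σ(ρt)_A = 95121; Σ(ρt)_B = 110396.2 (in km·kg m⁻³).
e = (33.8 − 39.56) − (95121 − 110396.2) / 3280 = −1.1 km.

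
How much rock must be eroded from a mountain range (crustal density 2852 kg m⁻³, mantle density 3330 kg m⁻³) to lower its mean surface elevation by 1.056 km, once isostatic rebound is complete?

Net drop Δ = e − u = e − e ρ_c/ρ_m = e (ρ_m − ρ_c)/ρ_m.
e = Δ ρ_m/(ρ_m − ρ_c) = 1.056 km × 3330/478 = 7.36 km.

7.36 km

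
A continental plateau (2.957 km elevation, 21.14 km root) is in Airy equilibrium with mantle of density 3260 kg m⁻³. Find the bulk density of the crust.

2860 kg m⁻³

ρ_c h = (ρ_m − ρ_c) r → ρ_c (h + r) = ρ_m r → ρ_c = ρ_m r / (h + r).
ρ_c = 3260 × 21.14 km / (2.957 km + 21.14 km) = 2860 kg m⁻³.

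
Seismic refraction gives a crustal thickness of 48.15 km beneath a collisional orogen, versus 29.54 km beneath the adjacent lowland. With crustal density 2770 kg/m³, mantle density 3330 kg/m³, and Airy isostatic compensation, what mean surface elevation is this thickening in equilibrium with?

3.13 km

Excess crust Δ = 48.15 km − 29.54 km = 18.61 km, split between elevation h and root r with h + r = Δ.
Airy balance ρ_c h = (ρ_m − ρ_c) r gives r = h ρ_c/(ρ_m − ρ_c), so h (1 + ρ_c/(ρ_m − ρ_c)) = Δ, i.e. h = Δ (ρ_m − ρ_c)/ρ_m.
h = 18.61 km × 560/3330 = 3.13 km.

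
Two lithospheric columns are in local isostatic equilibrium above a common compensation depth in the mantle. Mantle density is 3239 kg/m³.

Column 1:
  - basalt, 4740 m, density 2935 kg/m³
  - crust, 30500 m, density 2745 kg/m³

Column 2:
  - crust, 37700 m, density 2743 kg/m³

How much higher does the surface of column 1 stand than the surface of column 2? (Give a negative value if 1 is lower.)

−677 m

For any compensation level in the mantle, the mantle terms cancel and isostasy reduces to e = (Σt_1 − Σt_2) − (Σ(ρt)_1 − Σ(ρt)_2) / ρ_m.
Σt_1 = 35240 m; Σt_2 = 37700 m; Σ(ρt)_1 = 97634400; Σ(ρt)_2 = 103411100 (in m·kg/m³).
e = (35240 − 37700) − (97634400 − 103411100) / 3239 = −677 m.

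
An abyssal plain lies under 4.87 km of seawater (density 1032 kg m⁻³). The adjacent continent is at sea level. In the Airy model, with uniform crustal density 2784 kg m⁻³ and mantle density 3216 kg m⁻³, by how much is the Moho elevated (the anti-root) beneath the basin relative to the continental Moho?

By Archimedes' principle applied to the lithosphere: replacing crust with seawater at the top is compensated by replacing crust with mantle at the base: d (ρ_c − ρ_w) = a (ρ_m − ρ_c).
a = d (ρ_c − ρ_w)/(ρ_m − ρ_c) = 4.87 km × 1752/432 = 19.8 km.

19.8 km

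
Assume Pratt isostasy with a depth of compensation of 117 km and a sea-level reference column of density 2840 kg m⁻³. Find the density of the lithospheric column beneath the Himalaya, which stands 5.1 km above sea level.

2720 kg m⁻³

Pratt balance: ρ_ref D = ρ (D + h).
ρ = ρ_ref D/(D + h) = 2840 × 117 km/(117 km + 5.1 km) = 2720 kg m⁻³.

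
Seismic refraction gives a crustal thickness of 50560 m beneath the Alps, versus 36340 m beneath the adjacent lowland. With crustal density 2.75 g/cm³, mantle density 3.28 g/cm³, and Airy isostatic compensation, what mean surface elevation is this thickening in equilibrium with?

2300 m

Excess crust Δ = 50560 m − 36340 m = 14220 m, split between elevation h and root r with h + r = Δ.
Airy balance ρ_c h = (ρ_m − ρ_c) r gives r = h ρ_c/(ρ_m − ρ_c), so h (1 + ρ_c/(ρ_m − ρ_c)) = Δ, i.e. h = Δ (ρ_m − ρ_c)/ρ_m.
h = 14220 m × 0.53/3.28 = 2300 m.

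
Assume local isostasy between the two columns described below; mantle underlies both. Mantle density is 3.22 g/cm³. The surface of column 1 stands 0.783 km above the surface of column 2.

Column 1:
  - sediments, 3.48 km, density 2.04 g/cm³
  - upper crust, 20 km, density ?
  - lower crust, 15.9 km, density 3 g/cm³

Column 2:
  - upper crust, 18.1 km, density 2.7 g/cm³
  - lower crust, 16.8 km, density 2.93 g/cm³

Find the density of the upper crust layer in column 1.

Take the compensation level at the base of the deeper column (depth z_c below the surface of column 1) and equate Σ ρ_i t_i down to z_c; mantle fills any gap and the z_c terms cancel.
Column 1: 3.48×2.04 + 20×ρ + 15.9×3 + (z_c − 39.38)×3.22
Column 2: 0.783×0 + 18.1×2.7 + 16.8×2.93 + (z_c − 0.783 − 34.9)×3.22
The z_c×3.22 term appears on both sides and cancels. Collect the known terms of each column as K = Σ(ρt)_known − 3.22 × (depth of known layers): K_1 = 54.7992 − 3.22×39.38 = −72.0044; K_2 = 98.094 − 3.22×(0.783 + 34.9) = −16.80526.
Balance: K_1 + 20×ρ = K_2, so ρ = (K_2 − K_1)/20 = 55.1991/20 = 2.76 g/cm³.

2.76 g/cm³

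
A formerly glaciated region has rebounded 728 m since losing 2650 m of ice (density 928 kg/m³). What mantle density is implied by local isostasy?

ρ_m = ρ_ice t / u = 928 × 2650 m/728 m = 3380 kg/m³.

3380 kg/m³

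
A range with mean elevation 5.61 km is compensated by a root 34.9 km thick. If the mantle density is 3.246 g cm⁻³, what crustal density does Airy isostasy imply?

2.8 g cm⁻³

ρ_c h = (ρ_m − ρ_c) r → ρ_c (h + r) = ρ_m r → ρ_c = ρ_m r / (h + r).
ρ_c = 3.246 × 34.9 km / (5.61 km + 34.9 km) = 2.8 g cm⁻³.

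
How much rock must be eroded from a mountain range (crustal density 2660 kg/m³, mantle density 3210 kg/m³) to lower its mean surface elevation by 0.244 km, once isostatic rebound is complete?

Net drop Δ = e − u = e − e ρ_c/ρ_m = e (ρ_m − ρ_c)/ρ_m.
e = Δ ρ_m/(ρ_m − ρ_c) = 0.244 km × 3210/550 = 1.42 km.

1.42 km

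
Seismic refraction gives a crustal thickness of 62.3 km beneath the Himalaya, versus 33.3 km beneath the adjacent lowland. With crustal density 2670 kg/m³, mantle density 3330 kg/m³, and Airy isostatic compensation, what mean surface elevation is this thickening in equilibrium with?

Excess crust Δ = 62.3 km − 33.3 km = 29 km, split between elevation h and root r with h + r = Δ.
Airy balance ρ_c h = (ρ_m − ρ_c) r gives r = h ρ_c/(ρ_m − ρ_c), so h (1 + ρ_c/(ρ_m − ρ_c)) = Δ, i.e. h = Δ (ρ_m − ρ_c)/ρ_m.
h = 29 km × 660/3330 = 5.75 km.

5.75 km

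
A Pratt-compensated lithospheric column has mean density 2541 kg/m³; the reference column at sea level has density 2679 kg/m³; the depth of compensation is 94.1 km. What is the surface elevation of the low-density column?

5.11 km

ρ_ref D = ρ (D + h) → h = D (ρ_ref − ρ)/ρ.
h = 94.1 km × (2679 − 2541)/2541 = 5.11 km.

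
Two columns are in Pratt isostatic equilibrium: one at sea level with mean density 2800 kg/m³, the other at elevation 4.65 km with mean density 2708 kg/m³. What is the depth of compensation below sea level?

137 km

ρ_ref D = ρ (D + h) → D (ρ_ref − ρ) = ρ h.
D = ρ h/(ρ_ref − ρ) = 2708 × 4.65 km/(2800 − 2708) = 137 km.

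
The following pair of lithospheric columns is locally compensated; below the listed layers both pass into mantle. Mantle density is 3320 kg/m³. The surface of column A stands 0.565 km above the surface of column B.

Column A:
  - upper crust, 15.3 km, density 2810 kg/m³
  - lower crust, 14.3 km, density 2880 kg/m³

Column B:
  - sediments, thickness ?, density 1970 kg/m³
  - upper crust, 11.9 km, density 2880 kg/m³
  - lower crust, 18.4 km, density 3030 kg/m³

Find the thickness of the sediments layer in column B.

Take the compensation level at the base of the deeper column (depth z_c below the surface of column A) and equate Σ ρ_i t_i down to z_c; mantle fills any gap and the z_c terms cancel.
Column A: 15.3×2810 + 14.3×2880 + (z_c − 29.6)×3320
Column B: 0.565×0 + x×1970 + 11.9×2880 + 18.4×3030 + (z_c − 0.565 − 30.3 − x)×3320
The z_c×3320 term appears on both sides and cancels. Collect the known terms of each column as K = Σ(ρt)_known − 3320 × (depth of known layers): K_A = 84177 − 3320×29.6 = −14095; K_B = 90024 − 3320×(0.565 + 30.3) = −12447.8.
Balance: K_A = K_B − x×(3320 − 1970), so x = (K_B − K_A)/(3320 − 1970) = 1647.2/1350 = 1.22 km.

1.22 km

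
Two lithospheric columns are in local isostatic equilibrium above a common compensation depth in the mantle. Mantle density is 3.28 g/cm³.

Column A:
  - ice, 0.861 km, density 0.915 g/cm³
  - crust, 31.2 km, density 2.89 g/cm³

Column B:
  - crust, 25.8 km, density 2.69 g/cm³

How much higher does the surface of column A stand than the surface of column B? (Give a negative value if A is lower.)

For any compensation level in the mantle, the mantle terms cancel and isostasy reduces to e = (Σt_A − Σt_B) − (Σ(ρt)_A − Σ(ρt)_B) / ρ_m.
Σt_A = 32.061 km; Σt_B = 25.8 km; Σ(ρt)_A = 90.955815; Σ(ρt)_B = 69.402 (in km·g/cm³).
e = (32.061 − 25.8) − (90.955815 − 69.402) / 3.28 = −0.31 km.

−0.31 km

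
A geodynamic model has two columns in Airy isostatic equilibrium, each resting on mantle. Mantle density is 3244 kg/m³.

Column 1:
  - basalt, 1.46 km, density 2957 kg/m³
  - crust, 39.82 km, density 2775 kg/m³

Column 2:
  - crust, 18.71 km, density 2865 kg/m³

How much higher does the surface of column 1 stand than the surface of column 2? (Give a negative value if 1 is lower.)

3.7 km

For any compensation level in the mantle, the mantle terms cancel and isostasy reduces to e = (Σt_1 − Σt_2) − (Σ(ρt)_1 − Σ(ρt)_2) / ρ_m.
Σt_1 = 41.28 km; Σt_2 = 18.71 km; Σ(ρt)_1 = 114817.72; Σ(ρt)_2 = 53604.15 (in km·kg/m³).
e = (41.28 − 18.71) − (114817.72 − 53604.15) / 3244 = 3.7 km.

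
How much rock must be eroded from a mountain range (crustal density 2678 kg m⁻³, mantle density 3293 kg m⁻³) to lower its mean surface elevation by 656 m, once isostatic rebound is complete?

3510 m

Net drop Δ = e − u = e − e ρ_c/ρ_m = e (ρ_m − ρ_c)/ρ_m.
e = Δ ρ_m/(ρ_m − ρ_c) = 656 m × 3293/615 = 3510 m.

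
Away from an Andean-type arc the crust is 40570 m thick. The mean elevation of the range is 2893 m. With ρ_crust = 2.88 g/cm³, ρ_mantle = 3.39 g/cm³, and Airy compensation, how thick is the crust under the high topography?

Root depth r = h ρ_c / (ρ_m − ρ_c) = 2893 m × 2.88 / 0.51 = 16340 m.
Total thickness = T + h + r = 40570 m + 2893 m + 16340 m = 59800 m.

59800 m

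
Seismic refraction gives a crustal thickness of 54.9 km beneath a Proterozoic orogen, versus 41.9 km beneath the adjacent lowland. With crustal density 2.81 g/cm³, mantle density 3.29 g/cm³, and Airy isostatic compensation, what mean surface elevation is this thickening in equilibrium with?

Excess crust Δ = 54.9 km − 41.9 km = 13 km, split between elevation h and root r with h + r = Δ.
Airy balance ρ_c h = (ρ_m − ρ_c) r gives r = h ρ_c/(ρ_m − ρ_c), so h (1 + ρ_c/(ρ_m − ρ_c)) = Δ, i.e. h = Δ (ρ_m − ρ_c)/ρ_m.
h = 13 km × 0.48/3.29 = 1.9 km.

1.9 km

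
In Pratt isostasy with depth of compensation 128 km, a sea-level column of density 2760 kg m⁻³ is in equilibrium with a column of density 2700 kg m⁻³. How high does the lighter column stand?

ρ_ref D = ρ (D + h) → h = D (ρ_ref − ρ)/ρ.
h = 128 km × (2760 − 2700)/2700 = 2.84 km.

2.84 km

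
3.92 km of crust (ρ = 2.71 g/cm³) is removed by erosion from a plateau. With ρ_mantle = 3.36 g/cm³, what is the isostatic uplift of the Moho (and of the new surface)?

3.16 km

Unloading: uplift u = e ρ_c/ρ_m = 3.92 km × 2.71/3.36 = 3.16 km.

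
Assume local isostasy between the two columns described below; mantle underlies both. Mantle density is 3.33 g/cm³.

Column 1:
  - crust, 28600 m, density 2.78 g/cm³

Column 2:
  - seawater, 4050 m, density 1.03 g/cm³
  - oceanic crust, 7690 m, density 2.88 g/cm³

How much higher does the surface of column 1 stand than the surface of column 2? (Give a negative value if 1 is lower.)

887 m

For any compensation level in the mantle, the mantle terms cancel and isostasy reduces to e = (Σt_1 − Σt_2) − (Σ(ρt)_1 − Σ(ρt)_2) / ρ_m.
Σt_1 = 28600 m; Σt_2 = 11740 m; Σ(ρt)_1 = 79508; Σ(ρt)_2 = 26318.7 (in m·g/cm³).
e = (28600 − 11740) − (79508 − 26318.7) / 3.33 = 887 m.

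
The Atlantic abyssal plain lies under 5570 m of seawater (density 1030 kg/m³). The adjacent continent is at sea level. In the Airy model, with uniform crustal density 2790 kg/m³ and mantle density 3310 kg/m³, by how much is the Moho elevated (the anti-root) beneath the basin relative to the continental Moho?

Isostatic balance requires: replacing crust with seawater at the top is compensated by replacing crust with mantle at the base: d (ρ_c − ρ_w) = a (ρ_m − ρ_c).
a = d (ρ_c − ρ_w)/(ρ_m − ρ_c) = 5570 m × 1760/520 = 18900 m.

18900 m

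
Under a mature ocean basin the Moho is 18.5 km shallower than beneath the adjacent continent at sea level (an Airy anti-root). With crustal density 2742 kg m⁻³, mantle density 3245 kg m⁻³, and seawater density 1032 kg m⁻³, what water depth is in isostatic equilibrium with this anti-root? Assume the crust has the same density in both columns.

Replacing a thickness d of crust by seawater at the top must be balanced by replacing crust with mantle at the base: d (ρ_c − ρ_w) = a (ρ_m − ρ_c).
d = a (ρ_m − ρ_c)/(ρ_c − ρ_w) = 18.5 km × 503/1710 = 5.44 km.

5.44 km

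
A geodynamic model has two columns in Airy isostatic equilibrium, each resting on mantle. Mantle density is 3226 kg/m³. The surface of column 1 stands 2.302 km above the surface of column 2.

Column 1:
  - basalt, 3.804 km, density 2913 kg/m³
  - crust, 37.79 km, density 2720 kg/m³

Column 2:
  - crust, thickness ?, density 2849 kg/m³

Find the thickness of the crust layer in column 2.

Take the compensation level at the base of the deeper column (depth z_c below the surface of column 1) and equate Σ ρ_i t_i down to z_c; mantle fills any gap and the z_c terms cancel.
Column 1: 3.804×2913 + 37.79×2720 + (z_c − 41.594)×3226
Column 2: 2.302×0 + x×2849 + (z_c − 2.302 − 0 − x)×3226
The z_c×3226 term appears on both sides and cancels. Collect the known terms of each column as K = Σ(ρt)_known − 3226 × (depth of known layers): K_1 = 113869.852 − 3226×41.594 = −20312.392; K_2 = 0 − 3226×(2.302 + 0) = −7426.252.
Balance: K_1 = K_2 − x×(3226 − 2849), so x = (K_2 − K_1)/(3226 − 2849) = 12886.1/377 = 34.2 km.

34.2 km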